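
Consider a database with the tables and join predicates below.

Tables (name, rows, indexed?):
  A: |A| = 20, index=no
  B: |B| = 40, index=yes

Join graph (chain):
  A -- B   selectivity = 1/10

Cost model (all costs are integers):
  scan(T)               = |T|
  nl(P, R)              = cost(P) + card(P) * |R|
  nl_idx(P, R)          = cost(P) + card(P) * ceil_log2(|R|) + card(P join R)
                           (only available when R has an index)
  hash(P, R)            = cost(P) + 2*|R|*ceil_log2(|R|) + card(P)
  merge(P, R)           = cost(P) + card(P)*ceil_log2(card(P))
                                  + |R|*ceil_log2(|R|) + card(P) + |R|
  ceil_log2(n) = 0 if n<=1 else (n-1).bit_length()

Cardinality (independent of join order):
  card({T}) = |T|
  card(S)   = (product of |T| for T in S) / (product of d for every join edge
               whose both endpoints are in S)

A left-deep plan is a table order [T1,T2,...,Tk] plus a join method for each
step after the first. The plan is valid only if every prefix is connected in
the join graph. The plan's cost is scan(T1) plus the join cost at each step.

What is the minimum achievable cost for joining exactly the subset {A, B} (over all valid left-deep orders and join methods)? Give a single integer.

220

Selinger DP over subsets of {A,B}:
  {A}: scan cost=20, card=20
  {B}: scan cost=40, card=40
  {AB}: card=80; try (B,nl_idx)→220, (A,hash)→280, (B,merge)→420, (A,merge)→440, (B,hash)→520, (B,nl)→820 …(+1); best=220 via (B,nl_idx)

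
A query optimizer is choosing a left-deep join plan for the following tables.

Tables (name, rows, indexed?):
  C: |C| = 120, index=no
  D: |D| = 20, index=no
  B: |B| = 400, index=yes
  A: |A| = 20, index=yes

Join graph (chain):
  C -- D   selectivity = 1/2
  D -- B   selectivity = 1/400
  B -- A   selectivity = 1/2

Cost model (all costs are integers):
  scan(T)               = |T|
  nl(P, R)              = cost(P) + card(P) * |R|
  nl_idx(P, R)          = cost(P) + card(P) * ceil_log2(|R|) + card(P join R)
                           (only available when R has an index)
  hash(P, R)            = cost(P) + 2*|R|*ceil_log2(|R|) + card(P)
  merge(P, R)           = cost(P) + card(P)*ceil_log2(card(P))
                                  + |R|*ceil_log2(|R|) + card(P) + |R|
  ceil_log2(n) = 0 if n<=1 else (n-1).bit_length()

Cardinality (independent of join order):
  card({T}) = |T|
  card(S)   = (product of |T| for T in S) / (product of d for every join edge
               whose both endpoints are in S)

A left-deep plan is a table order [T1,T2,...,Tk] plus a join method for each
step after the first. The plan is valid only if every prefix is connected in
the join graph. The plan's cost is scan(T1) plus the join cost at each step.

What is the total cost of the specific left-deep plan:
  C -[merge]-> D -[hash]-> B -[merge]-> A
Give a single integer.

step 1: scan C: cost=120, card=120
step 2: join D via merge
    card(P join D) = 120*20/(2) = 1200
    cost = 120 + 120*7 + 20*5 + 120 + 20 = 1200
step 3: join B via hash
    card(P join B) = 1200*400/(400) = 1200
    cost = 1200 + 2*400*9 + 1200 = 9600
step 4: join A via merge
    card(P join A) = 1200*20/(2) = 12000
    cost = 9600 + 1200*11 + 20*5 + 1200 + 20 = 24120

24120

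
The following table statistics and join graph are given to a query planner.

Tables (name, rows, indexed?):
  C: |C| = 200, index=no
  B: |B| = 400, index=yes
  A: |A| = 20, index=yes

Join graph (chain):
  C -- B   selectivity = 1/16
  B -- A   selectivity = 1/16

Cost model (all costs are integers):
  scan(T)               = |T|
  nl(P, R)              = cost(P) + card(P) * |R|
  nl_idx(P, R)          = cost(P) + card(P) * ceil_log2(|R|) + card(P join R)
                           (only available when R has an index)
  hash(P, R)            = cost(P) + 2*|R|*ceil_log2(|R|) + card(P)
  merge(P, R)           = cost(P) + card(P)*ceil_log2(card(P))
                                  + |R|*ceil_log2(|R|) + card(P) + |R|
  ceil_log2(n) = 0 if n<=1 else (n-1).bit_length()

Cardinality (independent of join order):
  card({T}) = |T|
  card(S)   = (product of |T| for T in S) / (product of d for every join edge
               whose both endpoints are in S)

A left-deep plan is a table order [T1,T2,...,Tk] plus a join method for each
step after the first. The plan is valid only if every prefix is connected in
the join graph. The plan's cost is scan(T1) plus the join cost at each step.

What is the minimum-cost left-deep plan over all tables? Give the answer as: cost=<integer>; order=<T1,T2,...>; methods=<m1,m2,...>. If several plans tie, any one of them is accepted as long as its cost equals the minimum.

cost=4400; order=A,B,C; methods=nl_idx,hash

Selinger DP (subsets sized 1..n):
  {C}: scan cost=200, card=200
  {B}: scan cost=400, card=400
  {A}: scan cost=20, card=20
  {BC}: card=5000; try (C,hash)→4000, (B,merge)→6000, (C,merge)→6200, (B,nl_idx)→7000, (B,hash)→7600, (B,nl)→80200 …(+1); best=4000 via (C,hash)
  {AB}: card=500; try (B,nl_idx)→700, (A,hash)→1000, (A,nl_idx)→2900, (B,merge)→4140, (A,merge)→4520, (B,hash)→7240 …(+2); best=700 via (B,nl_idx)
  {ABC}: card=6250; try (C,hash)→4400, (C,merge)→7500, (A,hash)→9200, (A,nl_idx)→35250, (A,merge)→74120, (C,nl)→100700 …(+1); best=4400 via (C,hash)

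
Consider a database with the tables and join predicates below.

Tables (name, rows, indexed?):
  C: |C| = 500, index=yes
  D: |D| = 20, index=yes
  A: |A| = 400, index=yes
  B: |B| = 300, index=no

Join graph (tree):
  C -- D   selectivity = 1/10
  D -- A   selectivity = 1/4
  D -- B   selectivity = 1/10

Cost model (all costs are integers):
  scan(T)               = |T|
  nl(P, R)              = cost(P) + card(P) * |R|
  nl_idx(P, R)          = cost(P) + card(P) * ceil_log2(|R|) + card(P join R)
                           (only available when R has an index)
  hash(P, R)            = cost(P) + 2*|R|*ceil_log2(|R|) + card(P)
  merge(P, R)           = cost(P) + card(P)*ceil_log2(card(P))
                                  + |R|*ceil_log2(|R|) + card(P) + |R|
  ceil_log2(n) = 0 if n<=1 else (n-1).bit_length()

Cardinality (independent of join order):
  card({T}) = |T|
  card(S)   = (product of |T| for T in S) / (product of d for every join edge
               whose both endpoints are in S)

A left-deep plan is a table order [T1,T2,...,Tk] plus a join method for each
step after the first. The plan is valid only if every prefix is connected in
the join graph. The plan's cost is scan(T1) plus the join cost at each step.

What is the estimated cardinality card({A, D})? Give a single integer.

Tables in S: A(400), D(20)
Edges inside S: D-A(d=4)
numerator = 400 * 20 = 8000
denominator = 4 = 4
card(S) = 8000 / 4 = 2000

2000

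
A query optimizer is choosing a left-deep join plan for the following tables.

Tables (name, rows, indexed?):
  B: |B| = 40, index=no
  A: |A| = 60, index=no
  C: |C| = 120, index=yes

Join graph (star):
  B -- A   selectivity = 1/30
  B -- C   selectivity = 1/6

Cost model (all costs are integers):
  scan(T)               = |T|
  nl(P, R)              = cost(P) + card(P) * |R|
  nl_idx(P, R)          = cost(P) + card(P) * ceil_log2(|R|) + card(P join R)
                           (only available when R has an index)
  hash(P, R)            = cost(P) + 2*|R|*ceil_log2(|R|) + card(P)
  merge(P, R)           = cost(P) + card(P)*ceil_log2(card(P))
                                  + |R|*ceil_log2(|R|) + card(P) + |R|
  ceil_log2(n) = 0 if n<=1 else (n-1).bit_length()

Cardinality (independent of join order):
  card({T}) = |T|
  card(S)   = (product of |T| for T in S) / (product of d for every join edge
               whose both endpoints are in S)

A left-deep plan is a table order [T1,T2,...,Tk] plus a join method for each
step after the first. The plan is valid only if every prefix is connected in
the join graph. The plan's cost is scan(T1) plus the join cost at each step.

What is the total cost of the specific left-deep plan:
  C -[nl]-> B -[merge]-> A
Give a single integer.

14140

step 1: scan C: cost=120, card=120
step 2: join B via nl
    card(P join B) = 120*40/(6) = 800
    cost = 120 + 120*40 = 4920
step 3: join A via merge
    card(P join A) = 800*60/(30) = 1600
    cost = 4920 + 800*10 + 60*6 + 800 + 60 = 14140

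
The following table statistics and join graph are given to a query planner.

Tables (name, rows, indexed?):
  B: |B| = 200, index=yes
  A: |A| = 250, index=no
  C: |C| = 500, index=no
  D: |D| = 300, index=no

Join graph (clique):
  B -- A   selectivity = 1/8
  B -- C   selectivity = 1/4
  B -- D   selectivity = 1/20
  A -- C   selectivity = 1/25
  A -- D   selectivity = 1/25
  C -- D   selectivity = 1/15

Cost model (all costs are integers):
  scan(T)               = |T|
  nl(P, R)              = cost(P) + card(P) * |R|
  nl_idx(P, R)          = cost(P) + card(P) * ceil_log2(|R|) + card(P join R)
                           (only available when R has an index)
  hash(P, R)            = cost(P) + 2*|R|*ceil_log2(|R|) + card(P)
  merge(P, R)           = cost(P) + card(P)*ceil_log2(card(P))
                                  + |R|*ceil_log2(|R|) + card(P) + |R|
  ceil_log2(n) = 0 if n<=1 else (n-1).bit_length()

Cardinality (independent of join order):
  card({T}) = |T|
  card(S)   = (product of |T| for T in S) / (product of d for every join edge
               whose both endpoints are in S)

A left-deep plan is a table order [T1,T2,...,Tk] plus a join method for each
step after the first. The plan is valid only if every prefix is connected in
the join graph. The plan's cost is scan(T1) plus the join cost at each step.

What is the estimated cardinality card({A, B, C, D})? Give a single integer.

Tables in S: A(250), B(200), C(500), D(300)
Edges inside S: B-A(d=8), B-C(d=4), B-D(d=20), A-C(d=25), A-D(d=25), C-D(d=15)
numerator = 250 * 200 * 500 * 300 = 7500000000
denominator = 8 * 4 * 20 * 25 * 25 * 15 = 6000000
card(S) = 7500000000 / 6000000 = 1250

1250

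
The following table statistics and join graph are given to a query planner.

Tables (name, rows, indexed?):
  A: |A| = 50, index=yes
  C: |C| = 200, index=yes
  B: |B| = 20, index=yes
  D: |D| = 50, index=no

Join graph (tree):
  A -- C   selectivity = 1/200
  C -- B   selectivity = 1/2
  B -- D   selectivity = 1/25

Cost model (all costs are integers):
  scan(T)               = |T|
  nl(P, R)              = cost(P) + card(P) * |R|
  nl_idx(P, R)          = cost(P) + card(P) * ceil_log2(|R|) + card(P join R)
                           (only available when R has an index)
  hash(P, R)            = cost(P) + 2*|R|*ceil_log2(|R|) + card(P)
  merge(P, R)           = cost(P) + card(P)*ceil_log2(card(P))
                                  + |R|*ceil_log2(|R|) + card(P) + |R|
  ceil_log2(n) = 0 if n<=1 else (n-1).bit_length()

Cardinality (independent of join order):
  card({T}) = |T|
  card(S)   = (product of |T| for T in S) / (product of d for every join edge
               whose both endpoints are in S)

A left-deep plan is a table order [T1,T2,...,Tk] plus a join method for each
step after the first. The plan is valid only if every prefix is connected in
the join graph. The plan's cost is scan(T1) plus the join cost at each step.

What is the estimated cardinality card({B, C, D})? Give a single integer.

Tables in S: B(20), C(200), D(50)
Edges inside S: C-B(d=2), B-D(d=25)
numerator = 20 * 200 * 50 = 200000
denominator = 2 * 25 = 50
card(S) = 200000 / 50 = 4000

4000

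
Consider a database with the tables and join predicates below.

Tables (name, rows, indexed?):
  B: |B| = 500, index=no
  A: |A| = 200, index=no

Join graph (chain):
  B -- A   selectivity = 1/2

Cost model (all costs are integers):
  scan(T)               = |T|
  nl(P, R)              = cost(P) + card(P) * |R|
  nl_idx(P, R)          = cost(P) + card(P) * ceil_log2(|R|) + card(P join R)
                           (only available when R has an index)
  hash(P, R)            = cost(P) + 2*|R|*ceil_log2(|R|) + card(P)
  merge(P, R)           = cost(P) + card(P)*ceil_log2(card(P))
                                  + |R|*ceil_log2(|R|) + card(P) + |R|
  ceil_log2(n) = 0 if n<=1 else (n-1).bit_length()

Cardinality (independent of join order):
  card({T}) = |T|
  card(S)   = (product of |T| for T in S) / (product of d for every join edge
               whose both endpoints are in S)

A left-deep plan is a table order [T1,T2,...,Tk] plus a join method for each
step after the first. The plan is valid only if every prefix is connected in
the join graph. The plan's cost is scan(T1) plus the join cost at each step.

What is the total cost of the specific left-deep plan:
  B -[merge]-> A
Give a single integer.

step 1: scan B: cost=500, card=500
step 2: join A via merge
    card(P join A) = 500*200/(2) = 50000
    cost = 500 + 500*9 + 200*8 + 500 + 200 = 7300

7300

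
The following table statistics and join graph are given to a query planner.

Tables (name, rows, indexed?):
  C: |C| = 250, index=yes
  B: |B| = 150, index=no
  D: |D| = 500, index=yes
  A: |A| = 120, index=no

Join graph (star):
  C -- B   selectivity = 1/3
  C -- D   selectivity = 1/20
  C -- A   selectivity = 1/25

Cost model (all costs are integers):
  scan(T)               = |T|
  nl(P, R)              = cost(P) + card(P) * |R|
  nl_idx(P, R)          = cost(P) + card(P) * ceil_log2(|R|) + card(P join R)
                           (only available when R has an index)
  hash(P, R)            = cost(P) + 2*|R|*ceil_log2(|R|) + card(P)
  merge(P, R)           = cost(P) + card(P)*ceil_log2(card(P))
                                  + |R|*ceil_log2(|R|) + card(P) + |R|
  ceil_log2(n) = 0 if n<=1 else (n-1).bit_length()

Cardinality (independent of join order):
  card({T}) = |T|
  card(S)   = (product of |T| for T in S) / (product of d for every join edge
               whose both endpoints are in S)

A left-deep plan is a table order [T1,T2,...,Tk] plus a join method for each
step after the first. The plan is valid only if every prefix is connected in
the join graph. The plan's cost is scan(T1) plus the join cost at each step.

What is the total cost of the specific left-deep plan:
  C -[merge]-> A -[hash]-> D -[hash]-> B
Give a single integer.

46060

step 1: scan C: cost=250, card=250
step 2: join A via merge
    card(P join A) = 250*120/(25) = 1200
    cost = 250 + 250*8 + 120*7 + 250 + 120 = 3460
step 3: join D via hash
    card(P join D) = 1200*500/(20) = 30000
    cost = 3460 + 2*500*9 + 1200 = 13660
step 4: join B via hash
    card(P join B) = 30000*150/(3) = 1500000
    cost = 13660 + 2*150*8 + 30000 = 46060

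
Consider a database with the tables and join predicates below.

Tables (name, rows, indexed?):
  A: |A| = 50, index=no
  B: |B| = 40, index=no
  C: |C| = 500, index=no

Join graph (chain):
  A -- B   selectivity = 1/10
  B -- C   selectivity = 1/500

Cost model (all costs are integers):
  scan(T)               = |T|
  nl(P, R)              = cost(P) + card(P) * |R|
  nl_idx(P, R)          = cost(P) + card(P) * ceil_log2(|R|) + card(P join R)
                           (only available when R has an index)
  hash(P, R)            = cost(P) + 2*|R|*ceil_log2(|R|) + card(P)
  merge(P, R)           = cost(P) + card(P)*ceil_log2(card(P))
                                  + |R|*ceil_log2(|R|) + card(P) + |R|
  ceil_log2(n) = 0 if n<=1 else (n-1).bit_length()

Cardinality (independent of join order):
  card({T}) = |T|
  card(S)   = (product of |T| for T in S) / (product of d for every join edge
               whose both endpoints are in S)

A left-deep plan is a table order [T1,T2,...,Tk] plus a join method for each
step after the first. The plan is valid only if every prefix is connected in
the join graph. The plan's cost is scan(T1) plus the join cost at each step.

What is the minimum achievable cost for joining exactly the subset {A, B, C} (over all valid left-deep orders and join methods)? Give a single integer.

Selinger DP over subsets of {A,B,C}:
  {A}: scan cost=50, card=50
  {B}: scan cost=40, card=40
  {C}: scan cost=500, card=500
  {AB}: card=200; try (B,hash)→580, (A,merge)→670, (B,merge)→680, (A,hash)→680, (A,nl)→2040, (B,nl)→2050; best=580 via (B,hash)
  {BC}: card=40; try (B,hash)→1480, (C,merge)→5320, (B,merge)→5780, (C,hash)→9080, (C,nl)→20040, (B,nl)→20500; best=1480 via (B,hash)
  {ABC}: card=200; try (A,merge)→2110, (A,hash)→2120, (A,nl)→3480, (C,merge)→7380, (C,hash)→9780, (C,nl)→100580; best=2110 via (A,merge)

2110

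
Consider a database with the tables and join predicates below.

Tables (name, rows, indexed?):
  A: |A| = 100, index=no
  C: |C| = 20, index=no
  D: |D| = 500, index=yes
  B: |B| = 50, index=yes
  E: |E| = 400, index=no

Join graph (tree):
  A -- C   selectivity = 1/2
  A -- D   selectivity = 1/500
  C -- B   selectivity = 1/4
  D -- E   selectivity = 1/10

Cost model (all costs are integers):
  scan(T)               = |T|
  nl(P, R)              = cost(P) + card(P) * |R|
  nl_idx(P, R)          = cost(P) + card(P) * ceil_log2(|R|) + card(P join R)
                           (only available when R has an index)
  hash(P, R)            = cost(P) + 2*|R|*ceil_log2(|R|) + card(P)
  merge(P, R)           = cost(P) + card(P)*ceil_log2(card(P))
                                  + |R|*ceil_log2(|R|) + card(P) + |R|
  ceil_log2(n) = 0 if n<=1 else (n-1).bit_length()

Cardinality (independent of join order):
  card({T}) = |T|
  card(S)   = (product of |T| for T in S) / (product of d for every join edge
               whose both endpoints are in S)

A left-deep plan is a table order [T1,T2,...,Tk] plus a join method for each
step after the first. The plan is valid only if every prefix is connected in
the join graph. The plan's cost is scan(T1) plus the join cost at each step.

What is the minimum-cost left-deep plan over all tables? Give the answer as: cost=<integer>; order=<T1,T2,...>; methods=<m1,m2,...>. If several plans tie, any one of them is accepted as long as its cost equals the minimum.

cost=22700; order=A,D,C,B,E; methods=nl_idx,hash,hash,hash

Selinger DP (subsets sized 1..n):
  {A}: scan cost=100, card=100
  {C}: scan cost=20, card=20
  {D}: scan cost=500, card=500
  {B}: scan cost=50, card=50
  {E}: scan cost=400, card=400
  {AC}: card=1000; try (C,hash)→400, (A,merge)→940, (C,merge)→1020, (A,hash)→1440, (A,nl)→2020, (C,nl)→2100; best=400 via (C,hash)
  {AD}: card=100; try (D,nl_idx)→1100, (A,hash)→2400, (D,merge)→5900, (A,merge)→6300, (D,hash)→9200, (D,nl)→50100 …(+1); best=1100 via (D,nl_idx)
  {BC}: card=250; try (C,hash)→300, (B,nl_idx)→390, (B,merge)→490, (C,merge)→520, (B,hash)→640, (B,nl)→1020 …(+1); best=300 via (C,hash)
  {DE}: card=20000; try (E,hash)→8200, (D,merge)→9400, (E,merge)→9500, (D,hash)→9800, (D,nl_idx)→24000, (D,nl)→200400 …(+1); best=8200 via (E,hash)
  {ACD}: card=1000; try (C,hash)→1400, (C,merge)→2020, (C,nl)→3100, (D,hash)→10400, (D,nl_idx)→10400, (D,merge)→16400 …(+1); best=1400 via (C,hash)
  {ABC}: card=12500; try (A,hash)→1950, (B,hash)→2000, (A,merge)→3350, (B,merge)→11750, (B,nl_idx)→18900, (A,nl)→25300 …(+1); best=1950 via (A,hash)
  {ADE}: card=4000; try (E,merge)→5900, (E,hash)→8400, (A,hash)→29600, (E,nl)→41100, (A,merge)→329000, (A,nl)→2008200; best=5900 via (E,merge)
  {ABCD}: card=12500; try (B,hash)→3000, (B,merge)→12750, (B,nl_idx)→19900, (D,hash)→23450, (B,nl)→51400, (D,nl_idx)→126950 …(+2); best=3000 via (B,hash)
  {ACDE}: card=40000; try (E,hash)→9600, (C,hash)→10100, (E,merge)→16400, (C,merge)→58020, (C,nl)→85900, (E,nl)→401400; best=9600 via (E,hash)
  {ABCDE}: card=500000; try (E,hash)→22700, (B,hash)→50200, (E,merge)→194500, (B,merge)→689950, (B,nl_idx)→749600, (B,nl)→2009600 …(+1); best=22700 via (E,hash)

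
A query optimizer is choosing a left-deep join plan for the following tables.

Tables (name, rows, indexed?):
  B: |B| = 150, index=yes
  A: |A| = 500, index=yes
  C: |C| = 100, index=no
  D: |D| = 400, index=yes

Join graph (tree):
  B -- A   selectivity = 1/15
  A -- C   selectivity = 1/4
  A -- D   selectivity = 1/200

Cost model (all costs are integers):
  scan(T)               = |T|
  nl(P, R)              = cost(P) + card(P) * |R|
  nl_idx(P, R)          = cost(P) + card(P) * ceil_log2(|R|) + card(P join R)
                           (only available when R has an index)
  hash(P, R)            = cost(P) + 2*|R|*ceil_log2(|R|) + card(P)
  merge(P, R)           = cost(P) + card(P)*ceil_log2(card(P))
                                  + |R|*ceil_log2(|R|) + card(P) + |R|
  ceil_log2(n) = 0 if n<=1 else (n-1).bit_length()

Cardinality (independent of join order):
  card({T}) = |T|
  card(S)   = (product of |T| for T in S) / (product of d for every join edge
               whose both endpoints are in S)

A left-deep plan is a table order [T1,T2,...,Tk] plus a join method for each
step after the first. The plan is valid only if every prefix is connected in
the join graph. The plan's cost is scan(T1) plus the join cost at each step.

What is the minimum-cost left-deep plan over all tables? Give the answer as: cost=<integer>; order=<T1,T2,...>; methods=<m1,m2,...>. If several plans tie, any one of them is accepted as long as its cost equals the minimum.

Selinger DP (subsets sized 1..n):
  {B}: scan cost=150, card=150
  {A}: scan cost=500, card=500
  {C}: scan cost=100, card=100
  {D}: scan cost=400, card=400
  {AB}: card=5000; try (B,hash)→3400, (A,merge)→6500, (A,nl_idx)→6500, (B,merge)→6850, (A,hash)→9300, (B,nl_idx)→9500 …(+2); best=3400 via (B,hash)
  {AC}: card=12500; try (C,hash)→2400, (A,merge)→5900, (C,merge)→6300, (A,hash)→9200, (A,nl_idx)→13500, (A,nl)→50100 …(+1); best=2400 via (C,hash)
  {AD}: card=1000; try (A,nl_idx)→5000, (D,nl_idx)→6000, (D,hash)→8200, (A,merge)→9400, (D,merge)→9500, (A,hash)→9800 …(+2); best=5000 via (A,nl_idx)
  {ABC}: card=125000; try (C,hash)→9800, (B,hash)→17300, (C,merge)→74200, (B,merge)→191250, (B,nl_idx)→227400, (C,nl)→503400 …(+1); best=9800 via (C,hash)
  {ABD}: card=10000; try (B,hash)→8400, (D,hash)→15600, (B,merge)→17350, (B,nl_idx)→23000, (D,nl_idx)→58400, (D,merge)→77400 …(+2); best=8400 via (B,hash)
  {ACD}: card=25000; try (C,hash)→7400, (C,merge)→16800, (D,hash)→22100, (C,nl)→105000, (D,nl_idx)→139900, (D,merge)→193900 …(+1); best=7400 via (C,hash)
  {ABCD}: card=250000; try (C,hash)→19800, (B,hash)→34800, (D,hash)→142000, (C,merge)→159200, (B,merge)→408750, (B,nl_idx)→457400 …(+5); best=19800 via (C,hash)

cost=19800; order=D,A,B,C; methods=nl_idx,hash,hash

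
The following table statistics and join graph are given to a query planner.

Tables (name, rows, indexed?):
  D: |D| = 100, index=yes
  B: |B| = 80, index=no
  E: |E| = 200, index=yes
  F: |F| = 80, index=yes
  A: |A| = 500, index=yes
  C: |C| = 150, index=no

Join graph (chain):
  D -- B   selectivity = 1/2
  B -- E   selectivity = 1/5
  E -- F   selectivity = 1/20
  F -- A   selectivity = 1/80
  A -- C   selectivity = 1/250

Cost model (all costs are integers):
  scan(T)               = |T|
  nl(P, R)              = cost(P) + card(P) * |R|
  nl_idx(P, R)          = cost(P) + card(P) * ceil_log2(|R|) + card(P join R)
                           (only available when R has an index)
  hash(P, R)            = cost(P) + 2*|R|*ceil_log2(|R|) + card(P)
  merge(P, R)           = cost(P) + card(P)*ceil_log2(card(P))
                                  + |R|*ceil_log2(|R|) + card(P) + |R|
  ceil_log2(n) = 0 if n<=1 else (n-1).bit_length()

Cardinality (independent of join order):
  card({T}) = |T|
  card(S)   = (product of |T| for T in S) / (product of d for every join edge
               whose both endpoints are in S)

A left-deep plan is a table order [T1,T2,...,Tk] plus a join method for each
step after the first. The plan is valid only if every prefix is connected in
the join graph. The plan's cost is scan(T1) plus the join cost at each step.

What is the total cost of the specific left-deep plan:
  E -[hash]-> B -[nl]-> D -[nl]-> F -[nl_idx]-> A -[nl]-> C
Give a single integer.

step 1: scan E: cost=200, card=200
step 2: join B via hash
    card(P join B) = 200*80/(5) = 3200
    cost = 200 + 2*80*7 + 200 = 1520
step 3: join D via nl
    card(P join D) = 3200*100/(2) = 160000
    cost = 1520 + 3200*100 = 321520
step 4: join F via nl
    card(P join F) = 160000*80/(20) = 640000
    cost = 321520 + 160000*80 = 13121520
step 5: join A via nl_idx
    card(P join A) = 640000*500/(80) = 4000000
    cost = 13121520 + 640000*9 + 4000000 = 22881520
step 6: join C via nl
    card(P join C) = 4000000*150/(250) = 2400000
    cost = 22881520 + 4000000*150 = 622881520

622881520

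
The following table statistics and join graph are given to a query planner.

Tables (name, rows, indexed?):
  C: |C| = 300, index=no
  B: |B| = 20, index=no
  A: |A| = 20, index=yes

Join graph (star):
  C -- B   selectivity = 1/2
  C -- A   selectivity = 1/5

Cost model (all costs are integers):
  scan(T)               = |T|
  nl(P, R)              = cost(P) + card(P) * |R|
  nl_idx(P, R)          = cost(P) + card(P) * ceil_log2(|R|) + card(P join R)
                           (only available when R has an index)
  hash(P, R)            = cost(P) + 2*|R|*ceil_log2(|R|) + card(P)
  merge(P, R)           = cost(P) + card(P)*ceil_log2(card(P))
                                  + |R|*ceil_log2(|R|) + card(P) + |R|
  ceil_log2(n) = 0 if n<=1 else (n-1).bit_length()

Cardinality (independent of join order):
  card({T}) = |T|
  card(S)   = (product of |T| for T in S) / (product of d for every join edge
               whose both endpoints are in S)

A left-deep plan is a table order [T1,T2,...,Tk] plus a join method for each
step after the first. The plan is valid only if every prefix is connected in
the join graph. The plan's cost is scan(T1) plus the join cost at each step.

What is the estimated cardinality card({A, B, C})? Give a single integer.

Tables in S: A(20), B(20), C(300)
Edges inside S: C-B(d=2), C-A(d=5)
numerator = 20 * 20 * 300 = 120000
denominator = 2 * 5 = 10
card(S) = 120000 / 10 = 12000

12000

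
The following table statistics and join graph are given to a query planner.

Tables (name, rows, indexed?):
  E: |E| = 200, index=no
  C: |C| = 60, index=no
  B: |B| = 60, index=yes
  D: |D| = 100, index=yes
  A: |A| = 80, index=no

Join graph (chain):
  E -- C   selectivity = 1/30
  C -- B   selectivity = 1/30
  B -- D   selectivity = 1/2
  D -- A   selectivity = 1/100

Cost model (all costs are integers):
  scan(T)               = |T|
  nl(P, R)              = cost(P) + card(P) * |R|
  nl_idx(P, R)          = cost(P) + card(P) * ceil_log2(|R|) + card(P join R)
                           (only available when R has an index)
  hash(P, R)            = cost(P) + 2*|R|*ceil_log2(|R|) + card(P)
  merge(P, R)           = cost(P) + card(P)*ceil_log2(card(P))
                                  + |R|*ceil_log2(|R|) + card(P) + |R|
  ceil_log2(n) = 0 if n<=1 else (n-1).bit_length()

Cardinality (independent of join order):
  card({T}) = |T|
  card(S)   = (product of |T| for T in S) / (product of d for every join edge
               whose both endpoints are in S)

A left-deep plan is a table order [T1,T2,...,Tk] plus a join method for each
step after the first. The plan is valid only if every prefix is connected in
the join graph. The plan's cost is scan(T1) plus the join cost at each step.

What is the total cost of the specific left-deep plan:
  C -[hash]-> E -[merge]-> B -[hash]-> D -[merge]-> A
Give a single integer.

step 1: scan C: cost=60, card=60
step 2: join E via hash
    card(P join E) = 60*200/(30) = 400
    cost = 60 + 2*200*8 + 60 = 3320
step 3: join B via merge
    card(P join B) = 400*60/(30) = 800
    cost = 3320 + 400*9 + 60*6 + 400 + 60 = 7740
step 4: join D via hash
    card(P join D) = 800*100/(2) = 40000
    cost = 7740 + 2*100*7 + 800 = 9940
step 5: join A via merge
    card(P join A) = 40000*80/(100) = 32000
    cost = 9940 + 40000*16 + 80*7 + 40000 + 80 = 690580

690580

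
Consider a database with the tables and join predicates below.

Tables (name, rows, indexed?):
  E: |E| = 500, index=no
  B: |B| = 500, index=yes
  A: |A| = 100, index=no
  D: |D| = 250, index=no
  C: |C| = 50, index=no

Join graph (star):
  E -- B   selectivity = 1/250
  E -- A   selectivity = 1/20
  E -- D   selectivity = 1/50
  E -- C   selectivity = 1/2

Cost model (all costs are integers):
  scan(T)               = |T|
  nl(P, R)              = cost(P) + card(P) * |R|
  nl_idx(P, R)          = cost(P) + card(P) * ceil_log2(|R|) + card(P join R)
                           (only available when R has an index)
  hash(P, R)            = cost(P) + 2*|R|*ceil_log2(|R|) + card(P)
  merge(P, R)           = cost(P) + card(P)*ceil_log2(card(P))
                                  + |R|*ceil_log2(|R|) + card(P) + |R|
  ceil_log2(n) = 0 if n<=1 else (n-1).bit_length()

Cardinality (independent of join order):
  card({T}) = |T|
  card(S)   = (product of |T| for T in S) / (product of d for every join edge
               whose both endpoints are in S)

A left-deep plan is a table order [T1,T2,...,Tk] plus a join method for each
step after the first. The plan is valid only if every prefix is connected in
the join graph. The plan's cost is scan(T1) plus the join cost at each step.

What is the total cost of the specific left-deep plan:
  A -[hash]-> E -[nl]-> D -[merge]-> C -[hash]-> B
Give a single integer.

1143550

step 1: scan A: cost=100, card=100
step 2: join E via hash
    card(P join E) = 100*500/(20) = 2500
    cost = 100 + 2*500*9 + 100 = 9200
step 3: join D via nl
    card(P join D) = 2500*250/(50) = 12500
    cost = 9200 + 2500*250 = 634200
step 4: join C via merge
    card(P join C) = 12500*50/(2) = 312500
    cost = 634200 + 12500*14 + 50*6 + 12500 + 50 = 822050
step 5: join B via hash
    card(P join B) = 312500*500/(250) = 625000
    cost = 822050 + 2*500*9 + 312500 = 1143550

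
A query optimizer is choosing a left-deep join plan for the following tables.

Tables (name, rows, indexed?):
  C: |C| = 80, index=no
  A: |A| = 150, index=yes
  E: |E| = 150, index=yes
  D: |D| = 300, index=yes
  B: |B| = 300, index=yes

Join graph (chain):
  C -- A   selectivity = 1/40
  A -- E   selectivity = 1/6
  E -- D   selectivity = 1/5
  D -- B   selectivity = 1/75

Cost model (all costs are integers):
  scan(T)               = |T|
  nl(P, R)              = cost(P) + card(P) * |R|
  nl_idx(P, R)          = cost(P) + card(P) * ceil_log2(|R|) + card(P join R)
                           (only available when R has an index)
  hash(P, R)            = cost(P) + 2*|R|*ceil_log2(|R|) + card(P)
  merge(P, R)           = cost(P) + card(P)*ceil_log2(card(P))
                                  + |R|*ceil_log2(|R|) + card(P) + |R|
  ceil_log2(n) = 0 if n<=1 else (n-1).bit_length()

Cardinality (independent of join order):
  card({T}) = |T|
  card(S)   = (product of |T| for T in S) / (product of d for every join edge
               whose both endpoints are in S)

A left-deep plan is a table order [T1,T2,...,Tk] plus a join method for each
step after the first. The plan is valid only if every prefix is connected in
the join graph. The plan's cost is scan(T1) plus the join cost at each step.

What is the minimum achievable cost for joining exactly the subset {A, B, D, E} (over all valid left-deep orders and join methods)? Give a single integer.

Selinger DP over subsets of {A,B,D,E}:
  {A}: scan cost=150, card=150
  {E}: scan cost=150, card=150
  {D}: scan cost=300, card=300
  {B}: scan cost=300, card=300
  {AE}: card=3750; try (E,hash)→2700, (A,hash)→2700, (E,merge)→2850, (A,merge)→2850, (E,nl_idx)→5100, (A,nl_idx)→5100 …(+2); best=2700 via (E,hash)
  {DE}: card=9000; try (E,hash)→3000, (D,merge)→4500, (E,merge)→4650, (D,hash)→5700, (D,nl_idx)→10500, (E,nl_idx)→11700 …(+2); best=3000 via (E,hash)
  {BD}: card=1200; try (D,nl_idx)→4200, (B,nl_idx)→4200, (D,hash)→6000, (B,hash)→6000, (D,merge)→6300, (B,merge)→6300 …(+2); best=4200 via (D,nl_idx)
  {ADE}: card=225000; try (D,hash)→11850, (A,hash)→14400, (D,merge)→54450, (A,merge)→139350, (D,nl_idx)→261450, (A,nl_idx)→300000 …(+2); best=11850 via (D,hash)
  {BDE}: card=36000; try (E,hash)→7800, (B,hash)→17400, (E,merge)→19950, (E,nl_idx)→49800, (B,nl_idx)→120000, (B,merge)→141000 …(+2); best=7800 via (E,hash)
  {ABDE}: card=900000; try (A,hash)→46200, (B,hash)→242250, (A,merge)→621150, (A,nl_idx)→1195800, (B,nl_idx)→2936850, (B,merge)→4289850 …(+2); best=46200 via (A,hash)

46200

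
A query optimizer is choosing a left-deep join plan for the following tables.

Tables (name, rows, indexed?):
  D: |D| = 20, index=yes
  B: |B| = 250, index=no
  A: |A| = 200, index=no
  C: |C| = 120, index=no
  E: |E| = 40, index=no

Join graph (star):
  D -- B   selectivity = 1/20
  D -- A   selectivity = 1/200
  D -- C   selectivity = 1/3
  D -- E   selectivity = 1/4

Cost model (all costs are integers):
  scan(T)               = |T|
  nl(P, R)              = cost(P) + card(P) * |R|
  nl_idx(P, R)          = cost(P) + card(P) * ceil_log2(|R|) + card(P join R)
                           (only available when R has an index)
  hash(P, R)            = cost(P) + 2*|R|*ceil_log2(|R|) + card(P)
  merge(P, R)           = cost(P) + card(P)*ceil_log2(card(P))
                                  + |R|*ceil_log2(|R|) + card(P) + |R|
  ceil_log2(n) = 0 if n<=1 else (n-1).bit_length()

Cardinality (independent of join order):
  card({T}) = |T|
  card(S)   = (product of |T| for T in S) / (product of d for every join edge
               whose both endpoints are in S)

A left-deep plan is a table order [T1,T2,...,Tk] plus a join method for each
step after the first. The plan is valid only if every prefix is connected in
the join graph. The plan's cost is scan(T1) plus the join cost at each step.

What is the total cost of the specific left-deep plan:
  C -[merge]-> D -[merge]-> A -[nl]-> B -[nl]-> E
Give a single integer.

611800

step 1: scan C: cost=120, card=120
step 2: join D via merge
    card(P join D) = 120*20/(3) = 800
    cost = 120 + 120*7 + 20*5 + 120 + 20 = 1200
step 3: join A via merge
    card(P join A) = 800*200/(200) = 800
    cost = 1200 + 800*10 + 200*8 + 800 + 200 = 11800
step 4: join B via nl
    card(P join B) = 800*250/(20) = 10000
    cost = 11800 + 800*250 = 211800
step 5: join E via nl
    card(P join E) = 10000*40/(4) = 100000
    cost = 211800 + 10000*40 = 611800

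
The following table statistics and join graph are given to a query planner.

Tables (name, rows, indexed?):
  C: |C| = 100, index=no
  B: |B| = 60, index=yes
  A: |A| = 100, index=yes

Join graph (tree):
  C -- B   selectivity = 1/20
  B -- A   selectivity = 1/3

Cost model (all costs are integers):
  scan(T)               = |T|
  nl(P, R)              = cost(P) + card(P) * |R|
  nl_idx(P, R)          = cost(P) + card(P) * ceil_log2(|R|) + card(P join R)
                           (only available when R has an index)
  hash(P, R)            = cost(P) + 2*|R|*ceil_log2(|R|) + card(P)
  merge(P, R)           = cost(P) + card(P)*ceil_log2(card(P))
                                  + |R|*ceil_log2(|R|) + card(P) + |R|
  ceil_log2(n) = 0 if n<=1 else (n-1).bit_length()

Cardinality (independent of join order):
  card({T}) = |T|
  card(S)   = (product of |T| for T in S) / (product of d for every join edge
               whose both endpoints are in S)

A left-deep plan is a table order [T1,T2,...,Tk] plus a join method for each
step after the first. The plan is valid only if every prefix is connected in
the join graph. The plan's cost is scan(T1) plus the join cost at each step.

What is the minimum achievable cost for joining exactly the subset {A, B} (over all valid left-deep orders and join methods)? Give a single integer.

Selinger DP over subsets of {A,B}:
  {B}: scan cost=60, card=60
  {A}: scan cost=100, card=100
  {AB}: card=2000; try (B,hash)→920, (A,merge)→1280, (B,merge)→1320, (A,hash)→1520, (A,nl_idx)→2480, (B,nl_idx)→2700 …(+2); best=920 via (B,hash)

920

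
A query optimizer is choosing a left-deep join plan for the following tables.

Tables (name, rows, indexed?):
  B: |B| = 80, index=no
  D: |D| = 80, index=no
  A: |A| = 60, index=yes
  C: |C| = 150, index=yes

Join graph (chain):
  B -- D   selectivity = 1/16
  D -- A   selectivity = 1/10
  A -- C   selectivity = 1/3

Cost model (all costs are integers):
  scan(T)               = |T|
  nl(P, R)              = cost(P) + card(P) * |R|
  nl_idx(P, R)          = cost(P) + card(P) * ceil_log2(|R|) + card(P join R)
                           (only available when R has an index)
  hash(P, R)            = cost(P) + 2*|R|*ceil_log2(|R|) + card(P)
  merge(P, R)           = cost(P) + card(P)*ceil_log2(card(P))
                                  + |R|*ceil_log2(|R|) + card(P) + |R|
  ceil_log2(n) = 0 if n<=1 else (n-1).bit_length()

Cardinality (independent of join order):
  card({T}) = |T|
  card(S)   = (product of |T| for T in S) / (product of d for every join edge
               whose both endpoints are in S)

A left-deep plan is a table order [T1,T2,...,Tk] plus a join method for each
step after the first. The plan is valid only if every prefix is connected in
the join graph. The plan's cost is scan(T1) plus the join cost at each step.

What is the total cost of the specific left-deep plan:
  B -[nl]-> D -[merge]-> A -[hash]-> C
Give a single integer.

step 1: scan B: cost=80, card=80
step 2: join D via nl
    card(P join D) = 80*80/(16) = 400
    cost = 80 + 80*80 = 6480
step 3: join A via merge
    card(P join A) = 400*60/(10) = 2400
    cost = 6480 + 400*9 + 60*6 + 400 + 60 = 10900
step 4: join C via hash
    card(P join C) = 2400*150/(3) = 120000
    cost = 10900 + 2*150*8 + 2400 = 15700

15700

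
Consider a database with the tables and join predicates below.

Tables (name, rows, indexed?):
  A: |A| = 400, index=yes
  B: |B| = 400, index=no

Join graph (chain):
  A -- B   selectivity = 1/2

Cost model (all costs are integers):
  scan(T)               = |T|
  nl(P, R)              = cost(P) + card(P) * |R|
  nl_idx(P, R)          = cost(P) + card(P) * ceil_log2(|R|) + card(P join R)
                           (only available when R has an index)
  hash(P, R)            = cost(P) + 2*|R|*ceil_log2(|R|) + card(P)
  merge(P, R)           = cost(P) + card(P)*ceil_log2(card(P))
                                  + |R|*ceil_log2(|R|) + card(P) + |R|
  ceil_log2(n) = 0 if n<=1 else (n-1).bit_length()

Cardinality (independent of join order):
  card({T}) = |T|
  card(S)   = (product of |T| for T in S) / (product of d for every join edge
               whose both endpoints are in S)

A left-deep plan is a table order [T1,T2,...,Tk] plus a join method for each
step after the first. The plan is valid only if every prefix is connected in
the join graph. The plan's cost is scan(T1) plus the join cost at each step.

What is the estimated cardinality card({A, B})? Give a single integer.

Tables in S: A(400), B(400)
Edges inside S: A-B(d=2)
numerator = 400 * 400 = 160000
denominator = 2 = 2
card(S) = 160000 / 2 = 80000

80000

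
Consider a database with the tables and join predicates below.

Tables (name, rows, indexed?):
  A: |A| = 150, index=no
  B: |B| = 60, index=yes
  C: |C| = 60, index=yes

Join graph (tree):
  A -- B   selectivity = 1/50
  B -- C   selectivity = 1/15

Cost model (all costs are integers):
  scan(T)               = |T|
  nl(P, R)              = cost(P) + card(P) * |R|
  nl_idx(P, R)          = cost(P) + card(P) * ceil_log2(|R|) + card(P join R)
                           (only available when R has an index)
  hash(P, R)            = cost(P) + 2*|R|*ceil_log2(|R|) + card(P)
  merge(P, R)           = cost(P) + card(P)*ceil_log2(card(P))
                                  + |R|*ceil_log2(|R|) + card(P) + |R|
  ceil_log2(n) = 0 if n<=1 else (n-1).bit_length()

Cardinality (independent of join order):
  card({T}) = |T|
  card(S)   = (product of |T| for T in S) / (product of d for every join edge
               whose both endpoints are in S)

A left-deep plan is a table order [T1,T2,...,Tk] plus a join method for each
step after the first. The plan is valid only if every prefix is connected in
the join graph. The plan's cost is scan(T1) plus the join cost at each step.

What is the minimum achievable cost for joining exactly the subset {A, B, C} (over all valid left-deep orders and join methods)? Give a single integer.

Selinger DP over subsets of {A,B,C}:
  {A}: scan cost=150, card=150
  {B}: scan cost=60, card=60
  {C}: scan cost=60, card=60
  {AB}: card=180; try (B,hash)→1020, (B,nl_idx)→1230, (A,merge)→1830, (B,merge)→1920, (A,hash)→2520, (A,nl)→9060 …(+1); best=1020 via (B,hash)
  {BC}: card=240; try (C,nl_idx)→660, (B,nl_idx)→660, (C,hash)→840, (B,hash)→840, (C,merge)→900, (B,merge)→900 …(+2); best=660 via (C,nl_idx)
  {ABC}: card=720; try (C,hash)→1920, (C,nl_idx)→2820, (C,merge)→3060, (A,hash)→3300, (A,merge)→4170, (C,nl)→11820 …(+1); best=1920 via (C,hash)

1920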